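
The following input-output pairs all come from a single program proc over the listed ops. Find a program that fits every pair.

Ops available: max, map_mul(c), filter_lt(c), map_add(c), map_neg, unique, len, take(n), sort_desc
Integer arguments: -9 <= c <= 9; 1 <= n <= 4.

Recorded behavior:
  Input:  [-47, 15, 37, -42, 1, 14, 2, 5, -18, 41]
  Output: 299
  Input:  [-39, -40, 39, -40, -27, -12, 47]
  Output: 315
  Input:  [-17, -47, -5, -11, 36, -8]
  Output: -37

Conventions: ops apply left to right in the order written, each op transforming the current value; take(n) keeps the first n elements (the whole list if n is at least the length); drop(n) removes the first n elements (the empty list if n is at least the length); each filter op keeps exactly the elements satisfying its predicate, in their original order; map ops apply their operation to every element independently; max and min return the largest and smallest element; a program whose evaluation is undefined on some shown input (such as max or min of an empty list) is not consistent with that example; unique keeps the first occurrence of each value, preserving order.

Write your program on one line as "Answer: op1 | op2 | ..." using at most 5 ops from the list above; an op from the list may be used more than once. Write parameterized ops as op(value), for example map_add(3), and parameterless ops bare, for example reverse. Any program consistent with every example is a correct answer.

map_mul(-8) | map_add(-3) | map_neg | take(3) | max

Check, running the answer program on each example:
  [-47, 15, 37, -42, 1, 14, 2, 5, -18, 41] -> [376, -120, -296, 336, -8, -112, -16, -40, 144, -328] -> [373, -123, -299, 333, -11, -115, -19, -43, 141, -331] -> [-373, 123, 299, -333, 11, 115, 19, 43, -141, 331] -> [-373, 123, 299] -> 299
  [-39, -40, 39, -40, -27, -12, 47] -> [312, 320, -312, 320, 216, 96, -376] -> [309, 317, -315, 317, 213, 93, -379] -> [-309, -317, 315, -317, -213, -93, 379] -> [-309, -317, 315] -> 315
  [-17, -47, -5, -11, 36, -8] -> [136, 376, 40, 88, -288, 64] -> [133, 373, 37, 85, -291, 61] -> [-133, -373, -37, -85, 291, -61] -> [-133, -373, -37] -> -37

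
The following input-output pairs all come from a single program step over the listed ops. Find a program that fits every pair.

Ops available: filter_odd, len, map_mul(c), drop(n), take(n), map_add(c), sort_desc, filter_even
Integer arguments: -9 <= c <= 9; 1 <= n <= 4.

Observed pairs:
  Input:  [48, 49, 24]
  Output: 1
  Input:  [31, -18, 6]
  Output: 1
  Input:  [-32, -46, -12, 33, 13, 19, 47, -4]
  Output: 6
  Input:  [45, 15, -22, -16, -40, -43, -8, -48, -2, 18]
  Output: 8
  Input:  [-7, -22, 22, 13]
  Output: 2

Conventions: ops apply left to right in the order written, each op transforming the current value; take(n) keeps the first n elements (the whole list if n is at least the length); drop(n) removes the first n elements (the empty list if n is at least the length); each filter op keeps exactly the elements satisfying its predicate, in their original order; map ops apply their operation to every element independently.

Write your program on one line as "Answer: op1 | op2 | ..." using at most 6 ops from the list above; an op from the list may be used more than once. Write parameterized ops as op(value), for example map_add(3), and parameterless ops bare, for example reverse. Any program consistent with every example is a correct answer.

map_mul(5) | sort_desc | drop(1) | drop(1) | len

Check, running the answer program on each example:
  [48, 49, 24] -> [240, 245, 120] -> [245, 240, 120] -> [240, 120] -> [120] -> 1
  [31, -18, 6] -> [155, -90, 30] -> [155, 30, -90] -> [30, -90] -> [-90] -> 1
  [-32, -46, -12, 33, 13, 19, 47, -4] -> [-160, -230, -60, 165, 65, 95, 235, -20] -> [235, 165, 95, 65, -20, -60, -160, -230] -> [165, 95, 65, -20, -60, -160, -230] -> [95, 65, -20, -60, -160, -230] -> 6
  [45, 15, -22, -16, -40, -43, -8, -48, -2, 18] -> [225, 75, -110, -80, -200, -215, -40, -240, -10, 90] -> [225, 90, 75, -10, -40, -80, -110, -200, -215, -240] -> [90, 75, -10, -40, -80, -110, -200, -215, -240] -> [75, -10, -40, -80, -110, -200, -215, -240] -> 8
  [-7, -22, 22, 13] -> [-35, -110, 110, 65] -> [110, 65, -35, -110] -> [65, -35, -110] -> [-35, -110] -> 2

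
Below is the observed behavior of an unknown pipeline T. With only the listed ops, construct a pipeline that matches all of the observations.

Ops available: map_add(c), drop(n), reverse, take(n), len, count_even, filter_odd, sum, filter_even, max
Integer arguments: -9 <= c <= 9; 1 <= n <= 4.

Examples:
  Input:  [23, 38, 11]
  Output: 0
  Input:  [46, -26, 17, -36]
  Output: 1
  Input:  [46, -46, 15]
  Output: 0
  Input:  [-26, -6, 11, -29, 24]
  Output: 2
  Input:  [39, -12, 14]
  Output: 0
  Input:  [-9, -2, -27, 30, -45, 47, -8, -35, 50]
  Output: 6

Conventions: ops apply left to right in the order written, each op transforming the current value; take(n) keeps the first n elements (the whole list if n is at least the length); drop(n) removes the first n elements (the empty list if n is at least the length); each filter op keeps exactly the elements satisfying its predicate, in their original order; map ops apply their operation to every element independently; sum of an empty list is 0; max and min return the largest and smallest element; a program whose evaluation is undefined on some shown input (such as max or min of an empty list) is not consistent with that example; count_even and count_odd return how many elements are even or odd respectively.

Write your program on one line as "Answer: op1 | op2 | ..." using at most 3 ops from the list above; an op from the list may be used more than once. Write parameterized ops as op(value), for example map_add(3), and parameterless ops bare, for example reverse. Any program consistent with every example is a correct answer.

drop(3) | len

Check, running the answer program on each example:
  [23, 38, 11] -> [] -> 0
  [46, -26, 17, -36] -> [-36] -> 1
  [46, -46, 15] -> [] -> 0
  [-26, -6, 11, -29, 24] -> [-29, 24] -> 2
  [39, -12, 14] -> [] -> 0
  [-9, -2, -27, 30, -45, 47, -8, -35, 50] -> [30, -45, 47, -8, -35, 50] -> 6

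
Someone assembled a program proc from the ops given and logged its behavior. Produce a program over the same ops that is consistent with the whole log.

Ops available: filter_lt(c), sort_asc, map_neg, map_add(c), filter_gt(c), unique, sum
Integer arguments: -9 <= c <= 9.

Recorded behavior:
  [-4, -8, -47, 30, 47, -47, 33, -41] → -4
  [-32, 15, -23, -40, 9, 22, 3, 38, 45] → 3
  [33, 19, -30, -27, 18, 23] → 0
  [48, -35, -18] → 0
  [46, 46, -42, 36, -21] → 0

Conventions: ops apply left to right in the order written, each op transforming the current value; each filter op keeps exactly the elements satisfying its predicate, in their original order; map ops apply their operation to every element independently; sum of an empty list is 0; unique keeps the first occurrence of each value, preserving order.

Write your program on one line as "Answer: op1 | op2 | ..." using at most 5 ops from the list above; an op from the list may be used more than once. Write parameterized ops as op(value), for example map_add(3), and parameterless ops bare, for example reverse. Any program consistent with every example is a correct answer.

sort_asc | filter_lt(7) | unique | filter_gt(-8) | sum

Check, running the answer program on each example:
  [-4, -8, -47, 30, 47, -47, 33, -41] -> [-47, -47, -41, -8, -4, 30, 33, 47] -> [-47, -47, -41, -8, -4] -> [-47, -41, -8, -4] -> [-4] -> -4
  [-32, 15, -23, -40, 9, 22, 3, 38, 45] -> [-40, -32, -23, 3, 9, 15, 22, 38, 45] -> [-40, -32, -23, 3] -> [-40, -32, -23, 3] -> [3] -> 3
  [33, 19, -30, -27, 18, 23] -> [-30, -27, 18, 19, 23, 33] -> [-30, -27] -> [-30, -27] -> [] -> 0
  [48, -35, -18] -> [-35, -18, 48] -> [-35, -18] -> [-35, -18] -> [] -> 0
  [46, 46, -42, 36, -21] -> [-42, -21, 36, 46, 46] -> [-42, -21] -> [-42, -21] -> [] -> 0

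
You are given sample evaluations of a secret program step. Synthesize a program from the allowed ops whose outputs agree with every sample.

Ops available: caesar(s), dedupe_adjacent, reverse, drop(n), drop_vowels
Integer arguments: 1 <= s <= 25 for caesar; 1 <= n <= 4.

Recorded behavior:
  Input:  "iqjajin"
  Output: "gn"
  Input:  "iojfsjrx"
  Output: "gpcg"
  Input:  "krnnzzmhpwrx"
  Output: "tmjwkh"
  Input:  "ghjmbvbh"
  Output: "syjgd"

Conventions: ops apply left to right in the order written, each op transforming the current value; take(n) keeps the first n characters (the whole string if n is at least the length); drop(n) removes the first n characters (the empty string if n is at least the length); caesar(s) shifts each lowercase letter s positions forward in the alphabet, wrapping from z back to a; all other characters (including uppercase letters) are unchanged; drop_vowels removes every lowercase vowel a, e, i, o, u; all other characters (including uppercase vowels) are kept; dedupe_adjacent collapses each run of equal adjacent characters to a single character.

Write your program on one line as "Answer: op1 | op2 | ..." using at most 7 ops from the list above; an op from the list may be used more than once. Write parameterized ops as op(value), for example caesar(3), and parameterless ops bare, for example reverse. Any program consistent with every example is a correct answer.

dedupe_adjacent | drop_vowels | reverse | caesar(23) | drop(2) | drop_vowels

Check, running the answer program on each example:
  "iqjajin" -> "iqjajin" -> "qjjn" -> "njjq" -> "kggn" -> "gn" -> "gn"
  "iojfsjrx" -> "iojfsjrx" -> "jfsjrx" -> "xrjsfj" -> "uogpcg" -> "gpcg" -> "gpcg"
  "krnnzzmhpwrx" -> "krnzmhpwrx" -> "krnzmhpwrx" -> "xrwphmznrk" -> "uotmejwkoh" -> "tmejwkoh" -> "tmjwkh"
  "ghjmbvbh" -> "ghjmbvbh" -> "ghjmbvbh" -> "hbvbmjhg" -> "eysyjged" -> "syjged" -> "syjgd"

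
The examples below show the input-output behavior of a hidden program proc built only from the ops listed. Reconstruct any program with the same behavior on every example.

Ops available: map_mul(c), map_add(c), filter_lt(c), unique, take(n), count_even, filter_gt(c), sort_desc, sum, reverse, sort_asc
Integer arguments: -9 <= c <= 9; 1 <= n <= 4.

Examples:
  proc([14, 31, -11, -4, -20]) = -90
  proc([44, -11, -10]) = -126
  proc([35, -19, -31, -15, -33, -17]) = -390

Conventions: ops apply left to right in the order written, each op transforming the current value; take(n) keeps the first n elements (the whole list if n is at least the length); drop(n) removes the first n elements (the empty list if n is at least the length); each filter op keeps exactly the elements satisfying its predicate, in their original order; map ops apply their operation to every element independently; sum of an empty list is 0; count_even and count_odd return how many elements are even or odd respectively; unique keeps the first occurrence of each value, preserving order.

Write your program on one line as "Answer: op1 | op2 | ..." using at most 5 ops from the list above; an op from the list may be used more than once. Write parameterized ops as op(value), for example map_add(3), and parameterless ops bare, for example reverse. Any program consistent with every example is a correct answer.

take(4) | filter_lt(4) | map_mul(6) | sum

Check, running the answer program on each example:
  [14, 31, -11, -4, -20] -> [14, 31, -11, -4] -> [-11, -4] -> [-66, -24] -> -90
  [44, -11, -10] -> [44, -11, -10] -> [-11, -10] -> [-66, -60] -> -126
  [35, -19, -31, -15, -33, -17] -> [35, -19, -31, -15] -> [-19, -31, -15] -> [-114, -186, -90] -> -390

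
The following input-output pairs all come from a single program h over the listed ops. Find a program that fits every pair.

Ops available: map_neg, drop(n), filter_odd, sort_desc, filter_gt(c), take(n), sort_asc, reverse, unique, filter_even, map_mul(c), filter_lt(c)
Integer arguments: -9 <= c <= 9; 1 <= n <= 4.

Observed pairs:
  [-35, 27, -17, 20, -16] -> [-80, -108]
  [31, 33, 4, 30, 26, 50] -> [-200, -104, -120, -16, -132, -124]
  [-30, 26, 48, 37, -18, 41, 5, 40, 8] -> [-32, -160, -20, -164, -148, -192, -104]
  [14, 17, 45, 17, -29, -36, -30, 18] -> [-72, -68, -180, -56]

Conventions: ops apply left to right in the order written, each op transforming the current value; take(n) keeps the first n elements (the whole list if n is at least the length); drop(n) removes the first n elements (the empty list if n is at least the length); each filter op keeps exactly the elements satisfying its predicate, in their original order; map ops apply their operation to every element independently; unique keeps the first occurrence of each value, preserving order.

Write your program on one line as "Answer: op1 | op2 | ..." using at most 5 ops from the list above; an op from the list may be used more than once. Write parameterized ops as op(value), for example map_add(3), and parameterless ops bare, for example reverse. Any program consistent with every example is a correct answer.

reverse | unique | map_mul(4) | map_mul(-1) | filter_lt(6)

Check, running the answer program on each example:
  [-35, 27, -17, 20, -16] -> [-16, 20, -17, 27, -35] -> [-16, 20, -17, 27, -35] -> [-64, 80, -68, 108, -140] -> [64, -80, 68, -108, 140] -> [-80, -108]
  [31, 33, 4, 30, 26, 50] -> [50, 26, 30, 4, 33, 31] -> [50, 26, 30, 4, 33, 31] -> [200, 104, 120, 16, 132, 124] -> [-200, -104, -120, -16, -132, -124] -> [-200, -104, -120, -16, -132, -124]
  [-30, 26, 48, 37, -18, 41, 5, 40, 8] -> [8, 40, 5, 41, -18, 37, 48, 26, -30] -> [8, 40, 5, 41, -18, 37, 48, 26, -30] -> [32, 160, 20, 164, -72, 148, 192, 104, -120] -> [-32, -160, -20, -164, 72, -148, -192, -104, 120] -> [-32, -160, -20, -164, -148, -192, -104]
  [14, 17, 45, 17, -29, -36, -30, 18] -> [18, -30, -36, -29, 17, 45, 17, 14] -> [18, -30, -36, -29, 17, 45, 14] -> [72, -120, -144, -116, 68, 180, 56] -> [-72, 120, 144, 116, -68, -180, -56] -> [-72, -68, -180, -56]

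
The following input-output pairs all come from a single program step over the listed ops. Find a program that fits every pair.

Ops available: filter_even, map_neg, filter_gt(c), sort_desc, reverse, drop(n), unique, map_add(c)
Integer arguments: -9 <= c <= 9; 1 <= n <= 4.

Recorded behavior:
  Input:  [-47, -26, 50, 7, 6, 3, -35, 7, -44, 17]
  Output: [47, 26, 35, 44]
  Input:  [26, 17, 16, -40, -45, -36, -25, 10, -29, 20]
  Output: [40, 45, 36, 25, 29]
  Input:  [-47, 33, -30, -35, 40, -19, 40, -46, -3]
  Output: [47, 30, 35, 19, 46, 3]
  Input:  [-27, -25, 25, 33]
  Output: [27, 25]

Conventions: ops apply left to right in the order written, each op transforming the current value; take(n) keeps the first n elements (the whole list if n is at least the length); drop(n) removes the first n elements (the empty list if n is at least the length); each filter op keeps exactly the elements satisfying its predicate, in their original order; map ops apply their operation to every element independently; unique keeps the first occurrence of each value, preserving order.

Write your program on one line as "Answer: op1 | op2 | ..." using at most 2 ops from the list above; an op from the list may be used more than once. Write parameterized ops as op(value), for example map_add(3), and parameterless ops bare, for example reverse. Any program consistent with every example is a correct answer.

map_neg | filter_gt(0)

Check, running the answer program on each example:
  [-47, -26, 50, 7, 6, 3, -35, 7, -44, 17] -> [47, 26, -50, -7, -6, -3, 35, -7, 44, -17] -> [47, 26, 35, 44]
  [26, 17, 16, -40, -45, -36, -25, 10, -29, 20] -> [-26, -17, -16, 40, 45, 36, 25, -10, 29, -20] -> [40, 45, 36, 25, 29]
  [-47, 33, -30, -35, 40, -19, 40, -46, -3] -> [47, -33, 30, 35, -40, 19, -40, 46, 3] -> [47, 30, 35, 19, 46, 3]
  [-27, -25, 25, 33] -> [27, 25, -25, -33] -> [27, 25]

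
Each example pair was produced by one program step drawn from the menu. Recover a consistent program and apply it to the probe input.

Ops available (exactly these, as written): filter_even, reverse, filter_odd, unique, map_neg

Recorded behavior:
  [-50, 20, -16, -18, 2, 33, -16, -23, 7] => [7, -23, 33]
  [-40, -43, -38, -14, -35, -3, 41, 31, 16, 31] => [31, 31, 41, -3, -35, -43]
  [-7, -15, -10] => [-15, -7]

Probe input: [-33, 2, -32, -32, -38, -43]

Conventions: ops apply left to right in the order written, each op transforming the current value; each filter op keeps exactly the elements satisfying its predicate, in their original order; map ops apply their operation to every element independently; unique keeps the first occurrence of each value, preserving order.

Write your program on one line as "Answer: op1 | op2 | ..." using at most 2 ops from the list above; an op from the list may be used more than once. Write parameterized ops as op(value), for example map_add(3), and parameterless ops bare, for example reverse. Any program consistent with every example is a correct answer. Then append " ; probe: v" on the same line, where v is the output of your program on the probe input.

reverse | filter_odd ; probe: [-43, -33]

Check, running the answer program on each example:
  [-50, 20, -16, -18, 2, 33, -16, -23, 7] -> [7, -23, -16, 33, 2, -18, -16, 20, -50] -> [7, -23, 33]
  [-40, -43, -38, -14, -35, -3, 41, 31, 16, 31] -> [31, 16, 31, 41, -3, -35, -14, -38, -43, -40] -> [31, 31, 41, -3, -35, -43]
  [-7, -15, -10] -> [-10, -15, -7] -> [-15, -7]
  probe: [-33, 2, -32, -32, -38, -43] -> [-43, -38, -32, -32, 2, -33] -> [-43, -33]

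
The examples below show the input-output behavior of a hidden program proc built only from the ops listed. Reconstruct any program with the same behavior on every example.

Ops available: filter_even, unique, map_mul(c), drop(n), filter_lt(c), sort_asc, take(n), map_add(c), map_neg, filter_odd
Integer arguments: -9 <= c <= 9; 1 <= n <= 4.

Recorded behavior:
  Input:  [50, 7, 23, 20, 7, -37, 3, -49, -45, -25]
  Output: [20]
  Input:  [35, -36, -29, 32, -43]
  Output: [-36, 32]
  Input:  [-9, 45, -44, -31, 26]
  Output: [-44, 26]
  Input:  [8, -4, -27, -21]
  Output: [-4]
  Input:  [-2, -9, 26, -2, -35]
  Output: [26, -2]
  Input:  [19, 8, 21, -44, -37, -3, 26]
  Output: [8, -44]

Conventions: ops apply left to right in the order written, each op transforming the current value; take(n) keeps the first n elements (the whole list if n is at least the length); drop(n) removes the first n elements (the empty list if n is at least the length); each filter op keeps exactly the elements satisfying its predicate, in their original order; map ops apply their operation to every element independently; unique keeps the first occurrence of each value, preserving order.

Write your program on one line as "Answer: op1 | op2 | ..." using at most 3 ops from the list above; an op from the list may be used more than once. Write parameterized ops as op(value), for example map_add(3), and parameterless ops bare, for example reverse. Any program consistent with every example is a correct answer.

drop(1) | take(4) | filter_even

Check, running the answer program on each example:
  [50, 7, 23, 20, 7, -37, 3, -49, -45, -25] -> [7, 23, 20, 7, -37, 3, -49, -45, -25] -> [7, 23, 20, 7] -> [20]
  [35, -36, -29, 32, -43] -> [-36, -29, 32, -43] -> [-36, -29, 32, -43] -> [-36, 32]
  [-9, 45, -44, -31, 26] -> [45, -44, -31, 26] -> [45, -44, -31, 26] -> [-44, 26]
  [8, -4, -27, -21] -> [-4, -27, -21] -> [-4, -27, -21] -> [-4]
  [-2, -9, 26, -2, -35] -> [-9, 26, -2, -35] -> [-9, 26, -2, -35] -> [26, -2]
  [19, 8, 21, -44, -37, -3, 26] -> [8, 21, -44, -37, -3, 26] -> [8, 21, -44, -37] -> [8, -44]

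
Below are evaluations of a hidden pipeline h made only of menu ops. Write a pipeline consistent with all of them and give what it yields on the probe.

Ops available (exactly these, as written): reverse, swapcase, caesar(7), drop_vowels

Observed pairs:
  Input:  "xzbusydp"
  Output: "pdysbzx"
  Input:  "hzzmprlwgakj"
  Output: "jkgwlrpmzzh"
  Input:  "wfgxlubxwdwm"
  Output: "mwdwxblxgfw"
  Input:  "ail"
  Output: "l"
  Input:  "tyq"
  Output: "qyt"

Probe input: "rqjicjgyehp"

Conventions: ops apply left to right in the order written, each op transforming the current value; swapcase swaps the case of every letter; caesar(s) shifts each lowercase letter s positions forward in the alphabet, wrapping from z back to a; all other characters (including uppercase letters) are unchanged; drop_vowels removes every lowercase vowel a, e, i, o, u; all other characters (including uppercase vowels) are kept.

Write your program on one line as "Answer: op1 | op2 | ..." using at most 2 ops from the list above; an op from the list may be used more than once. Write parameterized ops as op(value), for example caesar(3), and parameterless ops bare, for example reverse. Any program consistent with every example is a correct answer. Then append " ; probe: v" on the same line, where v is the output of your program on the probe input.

reverse | drop_vowels ; probe: "phygjcjqr"

Check, running the answer program on each example:
  "xzbusydp" -> "pdysubzx" -> "pdysbzx"
  "hzzmprlwgakj" -> "jkagwlrpmzzh" -> "jkgwlrpmzzh"
  "wfgxlubxwdwm" -> "mwdwxbulxgfw" -> "mwdwxblxgfw"
  "ail" -> "lia" -> "l"
  "tyq" -> "qyt" -> "qyt"
  probe: "rqjicjgyehp" -> "pheygjcijqr" -> "phygjcjqr"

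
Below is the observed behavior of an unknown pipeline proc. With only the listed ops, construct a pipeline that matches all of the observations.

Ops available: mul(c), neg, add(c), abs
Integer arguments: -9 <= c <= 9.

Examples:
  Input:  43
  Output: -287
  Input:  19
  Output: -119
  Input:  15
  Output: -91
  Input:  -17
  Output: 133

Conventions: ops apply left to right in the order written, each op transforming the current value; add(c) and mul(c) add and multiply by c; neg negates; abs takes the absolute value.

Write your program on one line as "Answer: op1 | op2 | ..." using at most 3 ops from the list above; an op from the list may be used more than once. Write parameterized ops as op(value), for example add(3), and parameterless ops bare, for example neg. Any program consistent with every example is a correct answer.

add(-2) | mul(-7)

Check, running the answer program on each example:
  43 -> 41 -> -287
  19 -> 17 -> -119
  15 -> 13 -> -91
  -17 -> -19 -> 133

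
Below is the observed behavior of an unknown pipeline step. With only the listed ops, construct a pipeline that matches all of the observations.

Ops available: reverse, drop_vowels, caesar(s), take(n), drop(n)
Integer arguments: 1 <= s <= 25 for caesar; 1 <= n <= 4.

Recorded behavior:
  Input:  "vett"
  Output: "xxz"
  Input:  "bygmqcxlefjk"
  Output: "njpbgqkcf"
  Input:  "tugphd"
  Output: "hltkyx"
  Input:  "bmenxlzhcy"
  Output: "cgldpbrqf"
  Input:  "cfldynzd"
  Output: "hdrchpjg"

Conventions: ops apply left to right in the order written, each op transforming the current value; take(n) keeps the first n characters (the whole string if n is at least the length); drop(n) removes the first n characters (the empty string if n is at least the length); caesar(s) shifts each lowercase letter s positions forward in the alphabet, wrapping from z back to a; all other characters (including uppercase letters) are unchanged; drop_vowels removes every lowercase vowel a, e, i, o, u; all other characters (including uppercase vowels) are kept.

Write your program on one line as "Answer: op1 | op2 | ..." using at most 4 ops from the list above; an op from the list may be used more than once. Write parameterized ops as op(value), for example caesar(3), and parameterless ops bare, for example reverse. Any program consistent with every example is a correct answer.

caesar(4) | reverse | drop_vowels

Check, running the answer program on each example:
  "vett" -> "zixx" -> "xxiz" -> "xxz"
  "bygmqcxlefjk" -> "fckqugbpijno" -> "onjipbguqkcf" -> "njpbgqkcf"
  "tugphd" -> "xyktlh" -> "hltkyx" -> "hltkyx"
  "bmenxlzhcy" -> "fqirbpdlgc" -> "cgldpbriqf" -> "cgldpbrqf"
  "cfldynzd" -> "gjphcrdh" -> "hdrchpjg" -> "hdrchpjg"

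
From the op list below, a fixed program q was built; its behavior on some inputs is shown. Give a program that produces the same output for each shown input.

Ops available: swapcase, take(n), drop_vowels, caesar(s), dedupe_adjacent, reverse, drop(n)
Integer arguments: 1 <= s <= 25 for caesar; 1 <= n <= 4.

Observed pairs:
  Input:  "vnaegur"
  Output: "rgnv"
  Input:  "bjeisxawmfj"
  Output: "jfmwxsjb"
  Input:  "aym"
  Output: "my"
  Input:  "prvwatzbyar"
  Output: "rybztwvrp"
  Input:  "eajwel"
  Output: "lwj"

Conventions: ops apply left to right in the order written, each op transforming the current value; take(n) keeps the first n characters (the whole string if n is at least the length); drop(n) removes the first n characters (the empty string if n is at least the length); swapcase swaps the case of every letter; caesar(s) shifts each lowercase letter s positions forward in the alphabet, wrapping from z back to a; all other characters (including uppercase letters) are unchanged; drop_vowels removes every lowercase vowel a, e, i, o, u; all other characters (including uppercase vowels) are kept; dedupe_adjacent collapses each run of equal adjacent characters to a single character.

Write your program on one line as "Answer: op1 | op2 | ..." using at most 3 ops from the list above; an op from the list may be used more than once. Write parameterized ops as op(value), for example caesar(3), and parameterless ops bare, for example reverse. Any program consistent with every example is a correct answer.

drop_vowels | reverse

Check, running the answer program on each example:
  "vnaegur" -> "vngr" -> "rgnv"
  "bjeisxawmfj" -> "bjsxwmfj" -> "jfmwxsjb"
  "aym" -> "ym" -> "my"
  "prvwatzbyar" -> "prvwtzbyr" -> "rybztwvrp"
  "eajwel" -> "jwl" -> "lwj"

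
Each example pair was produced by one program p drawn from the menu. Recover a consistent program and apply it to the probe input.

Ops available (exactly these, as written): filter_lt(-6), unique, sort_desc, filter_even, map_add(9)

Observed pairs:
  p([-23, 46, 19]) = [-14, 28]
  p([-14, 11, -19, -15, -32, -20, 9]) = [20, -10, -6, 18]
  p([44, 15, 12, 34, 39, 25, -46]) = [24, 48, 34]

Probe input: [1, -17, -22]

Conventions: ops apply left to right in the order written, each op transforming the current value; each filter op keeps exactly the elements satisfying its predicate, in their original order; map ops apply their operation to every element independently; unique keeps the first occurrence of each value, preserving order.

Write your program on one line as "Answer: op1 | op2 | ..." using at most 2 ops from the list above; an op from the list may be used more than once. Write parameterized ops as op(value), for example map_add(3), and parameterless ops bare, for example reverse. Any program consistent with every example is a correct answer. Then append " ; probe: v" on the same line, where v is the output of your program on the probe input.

map_add(9) | filter_even ; probe: [10, -8]

Check, running the answer program on each example:
  [-23, 46, 19] -> [-14, 55, 28] -> [-14, 28]
  [-14, 11, -19, -15, -32, -20, 9] -> [-5, 20, -10, -6, -23, -11, 18] -> [20, -10, -6, 18]
  [44, 15, 12, 34, 39, 25, -46] -> [53, 24, 21, 43, 48, 34, -37] -> [24, 48, 34]
  probe: [1, -17, -22] -> [10, -8, -13] -> [10, -8]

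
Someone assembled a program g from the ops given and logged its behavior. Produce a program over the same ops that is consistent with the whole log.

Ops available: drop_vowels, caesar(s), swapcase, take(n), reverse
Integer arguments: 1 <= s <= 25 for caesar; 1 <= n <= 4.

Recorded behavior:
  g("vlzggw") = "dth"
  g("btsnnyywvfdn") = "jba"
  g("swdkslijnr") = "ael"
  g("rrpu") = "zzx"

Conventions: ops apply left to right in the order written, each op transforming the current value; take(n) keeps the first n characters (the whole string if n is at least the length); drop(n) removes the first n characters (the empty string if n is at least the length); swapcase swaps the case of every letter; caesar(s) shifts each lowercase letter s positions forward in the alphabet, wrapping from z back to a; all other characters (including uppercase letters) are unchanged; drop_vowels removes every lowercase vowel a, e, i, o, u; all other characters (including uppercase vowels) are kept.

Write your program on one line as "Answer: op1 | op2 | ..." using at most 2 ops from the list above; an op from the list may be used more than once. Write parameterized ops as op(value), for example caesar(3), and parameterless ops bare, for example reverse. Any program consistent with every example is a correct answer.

take(3) | caesar(8)

Check, running the answer program on each example:
  "vlzggw" -> "vlz" -> "dth"
  "btsnnyywvfdn" -> "bts" -> "jba"
  "swdkslijnr" -> "swd" -> "ael"
  "rrpu" -> "rrp" -> "zzx"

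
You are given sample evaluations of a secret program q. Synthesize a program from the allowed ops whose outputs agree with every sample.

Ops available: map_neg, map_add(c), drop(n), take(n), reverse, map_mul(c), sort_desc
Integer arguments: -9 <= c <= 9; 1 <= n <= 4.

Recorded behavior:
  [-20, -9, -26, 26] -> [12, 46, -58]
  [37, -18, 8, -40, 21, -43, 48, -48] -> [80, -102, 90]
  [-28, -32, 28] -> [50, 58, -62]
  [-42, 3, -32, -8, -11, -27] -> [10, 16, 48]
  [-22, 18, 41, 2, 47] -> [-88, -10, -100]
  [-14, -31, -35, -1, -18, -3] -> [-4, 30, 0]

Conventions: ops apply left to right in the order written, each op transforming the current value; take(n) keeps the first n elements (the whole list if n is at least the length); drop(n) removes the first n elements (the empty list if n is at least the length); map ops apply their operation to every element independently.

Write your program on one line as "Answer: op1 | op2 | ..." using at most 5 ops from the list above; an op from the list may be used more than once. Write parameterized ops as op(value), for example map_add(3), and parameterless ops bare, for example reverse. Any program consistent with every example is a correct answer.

reverse | take(3) | map_add(3) | map_mul(-2) | reverse

Check, running the answer program on each example:
  [-20, -9, -26, 26] -> [26, -26, -9, -20] -> [26, -26, -9] -> [29, -23, -6] -> [-58, 46, 12] -> [12, 46, -58]
  [37, -18, 8, -40, 21, -43, 48, -48] -> [-48, 48, -43, 21, -40, 8, -18, 37] -> [-48, 48, -43] -> [-45, 51, -40] -> [90, -102, 80] -> [80, -102, 90]
  [-28, -32, 28] -> [28, -32, -28] -> [28, -32, -28] -> [31, -29, -25] -> [-62, 58, 50] -> [50, 58, -62]
  [-42, 3, -32, -8, -11, -27] -> [-27, -11, -8, -32, 3, -42] -> [-27, -11, -8] -> [-24, -8, -5] -> [48, 16, 10] -> [10, 16, 48]
  [-22, 18, 41, 2, 47] -> [47, 2, 41, 18, -22] -> [47, 2, 41] -> [50, 5, 44] -> [-100, -10, -88] -> [-88, -10, -100]
  [-14, -31, -35, -1, -18, -3] -> [-3, -18, -1, -35, -31, -14] -> [-3, -18, -1] -> [0, -15, 2] -> [0, 30, -4] -> [-4, 30, 0]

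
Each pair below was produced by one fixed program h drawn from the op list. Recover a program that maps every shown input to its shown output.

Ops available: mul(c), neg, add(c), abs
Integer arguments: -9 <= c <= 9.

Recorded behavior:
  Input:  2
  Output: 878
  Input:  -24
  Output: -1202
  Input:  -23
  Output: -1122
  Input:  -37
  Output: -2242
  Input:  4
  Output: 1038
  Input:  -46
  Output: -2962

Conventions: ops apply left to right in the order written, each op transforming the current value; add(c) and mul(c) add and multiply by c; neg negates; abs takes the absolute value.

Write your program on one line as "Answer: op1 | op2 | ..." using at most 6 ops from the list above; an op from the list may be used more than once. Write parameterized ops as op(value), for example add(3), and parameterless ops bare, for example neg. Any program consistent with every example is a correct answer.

add(9) | mul(5) | mul(4) | mul(-4) | neg | add(-2)

Check, running the answer program on each example:
  2 -> 11 -> 55 -> 220 -> -880 -> 880 -> 878
  -24 -> -15 -> -75 -> -300 -> 1200 -> -1200 -> -1202
  -23 -> -14 -> -70 -> -280 -> 1120 -> -1120 -> -1122
  -37 -> -28 -> -140 -> -560 -> 2240 -> -2240 -> -2242
  4 -> 13 -> 65 -> 260 -> -1040 -> 1040 -> 1038
  -46 -> -37 -> -185 -> -740 -> 2960 -> -2960 -> -2962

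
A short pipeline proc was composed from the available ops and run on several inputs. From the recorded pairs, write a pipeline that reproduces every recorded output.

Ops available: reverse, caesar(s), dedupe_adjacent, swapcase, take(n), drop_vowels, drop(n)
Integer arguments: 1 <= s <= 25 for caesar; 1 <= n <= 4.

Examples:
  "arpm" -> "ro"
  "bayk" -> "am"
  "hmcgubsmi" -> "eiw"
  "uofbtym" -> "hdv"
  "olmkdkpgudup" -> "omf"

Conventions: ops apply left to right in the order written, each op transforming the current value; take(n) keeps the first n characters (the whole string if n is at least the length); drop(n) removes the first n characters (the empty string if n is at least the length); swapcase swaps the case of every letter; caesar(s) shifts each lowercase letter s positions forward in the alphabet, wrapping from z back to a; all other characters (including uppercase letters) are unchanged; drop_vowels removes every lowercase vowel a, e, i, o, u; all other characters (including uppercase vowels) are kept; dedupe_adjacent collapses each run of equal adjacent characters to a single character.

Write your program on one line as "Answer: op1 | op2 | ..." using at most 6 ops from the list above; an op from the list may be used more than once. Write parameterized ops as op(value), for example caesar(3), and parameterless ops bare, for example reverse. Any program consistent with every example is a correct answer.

caesar(24) | drop(2) | take(3) | caesar(19) | caesar(11)

Check, running the answer program on each example:
  "arpm" -> "ypnk" -> "nk" -> "nk" -> "gd" -> "ro"
  "bayk" -> "zywi" -> "wi" -> "wi" -> "pb" -> "am"
  "hmcgubsmi" -> "fkaeszqkg" -> "aeszqkg" -> "aes" -> "txl" -> "eiw"
  "uofbtym" -> "smdzrwk" -> "dzrwk" -> "dzr" -> "wsk" -> "hdv"
  "olmkdkpgudup" -> "mjkibinesbsn" -> "kibinesbsn" -> "kib" -> "dbu" -> "omf"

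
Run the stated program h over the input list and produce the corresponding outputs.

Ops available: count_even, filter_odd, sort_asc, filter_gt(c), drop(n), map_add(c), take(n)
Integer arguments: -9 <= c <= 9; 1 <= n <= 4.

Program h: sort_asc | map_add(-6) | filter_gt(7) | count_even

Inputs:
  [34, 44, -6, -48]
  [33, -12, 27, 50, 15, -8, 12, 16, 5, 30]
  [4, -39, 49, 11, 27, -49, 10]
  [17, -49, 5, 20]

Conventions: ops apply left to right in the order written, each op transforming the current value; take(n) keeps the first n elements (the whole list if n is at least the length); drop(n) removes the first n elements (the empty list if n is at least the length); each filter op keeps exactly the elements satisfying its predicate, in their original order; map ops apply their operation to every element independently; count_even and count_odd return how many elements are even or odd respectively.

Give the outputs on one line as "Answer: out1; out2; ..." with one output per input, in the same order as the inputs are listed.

Execution, op by op:
  [34, 44, -6, -48] -> [-48, -6, 34, 44] -> [-54, -12, 28, 38] -> [28, 38] -> 2
  [33, -12, 27, 50, 15, -8, 12, 16, 5, 30] -> [-12, -8, 5, 12, 15, 16, 27, 30, 33, 50] -> [-18, -14, -1, 6, 9, 10, 21, 24, 27, 44] -> [9, 10, 21, 24, 27, 44] -> 3
  [4, -39, 49, 11, 27, -49, 10] -> [-49, -39, 4, 10, 11, 27, 49] -> [-55, -45, -2, 4, 5, 21, 43] -> [21, 43] -> 0
  [17, -49, 5, 20] -> [-49, 5, 17, 20] -> [-55, -1, 11, 14] -> [11, 14] -> 1

2; 3; 0; 1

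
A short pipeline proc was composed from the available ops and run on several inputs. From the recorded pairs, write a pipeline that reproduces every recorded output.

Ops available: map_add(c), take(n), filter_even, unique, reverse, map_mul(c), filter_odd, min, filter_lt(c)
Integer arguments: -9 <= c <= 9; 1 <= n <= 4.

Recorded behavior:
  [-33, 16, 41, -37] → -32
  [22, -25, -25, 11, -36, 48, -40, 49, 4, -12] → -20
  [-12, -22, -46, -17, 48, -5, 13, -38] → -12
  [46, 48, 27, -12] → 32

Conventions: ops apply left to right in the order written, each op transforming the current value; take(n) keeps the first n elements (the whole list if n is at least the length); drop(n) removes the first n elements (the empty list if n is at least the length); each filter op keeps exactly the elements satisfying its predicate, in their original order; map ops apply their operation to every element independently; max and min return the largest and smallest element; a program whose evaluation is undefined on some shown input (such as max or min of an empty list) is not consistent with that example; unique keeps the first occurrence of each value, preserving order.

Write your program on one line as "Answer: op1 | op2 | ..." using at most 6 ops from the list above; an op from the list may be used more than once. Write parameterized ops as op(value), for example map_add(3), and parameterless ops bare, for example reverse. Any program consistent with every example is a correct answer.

filter_odd | map_add(-3) | take(3) | unique | map_add(8) | min

Check, running the answer program on each example:
  [-33, 16, 41, -37] -> [-33, 41, -37] -> [-36, 38, -40] -> [-36, 38, -40] -> [-36, 38, -40] -> [-28, 46, -32] -> -32
  [22, -25, -25, 11, -36, 48, -40, 49, 4, -12] -> [-25, -25, 11, 49] -> [-28, -28, 8, 46] -> [-28, -28, 8] -> [-28, 8] -> [-20, 16] -> -20
  [-12, -22, -46, -17, 48, -5, 13, -38] -> [-17, -5, 13] -> [-20, -8, 10] -> [-20, -8, 10] -> [-20, -8, 10] -> [-12, 0, 18] -> -12
  [46, 48, 27, -12] -> [27] -> [24] -> [24] -> [24] -> [32] -> 32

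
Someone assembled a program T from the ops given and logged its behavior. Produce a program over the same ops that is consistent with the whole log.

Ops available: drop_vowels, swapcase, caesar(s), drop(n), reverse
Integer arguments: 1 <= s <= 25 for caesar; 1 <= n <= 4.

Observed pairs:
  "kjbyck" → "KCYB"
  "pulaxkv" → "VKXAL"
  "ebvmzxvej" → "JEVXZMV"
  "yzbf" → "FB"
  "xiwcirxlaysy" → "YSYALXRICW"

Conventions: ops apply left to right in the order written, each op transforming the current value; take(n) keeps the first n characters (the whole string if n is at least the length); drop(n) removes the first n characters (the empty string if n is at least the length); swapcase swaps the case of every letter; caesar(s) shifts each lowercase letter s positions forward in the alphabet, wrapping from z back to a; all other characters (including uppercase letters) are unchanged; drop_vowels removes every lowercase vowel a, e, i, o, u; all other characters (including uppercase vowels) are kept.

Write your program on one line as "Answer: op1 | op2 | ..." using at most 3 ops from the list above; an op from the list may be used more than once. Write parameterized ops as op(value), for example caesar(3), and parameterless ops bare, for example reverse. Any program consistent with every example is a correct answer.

swapcase | drop(2) | reverse

Check, running the answer program on each example:
  "kjbyck" -> "KJBYCK" -> "BYCK" -> "KCYB"
  "pulaxkv" -> "PULAXKV" -> "LAXKV" -> "VKXAL"
  "ebvmzxvej" -> "EBVMZXVEJ" -> "VMZXVEJ" -> "JEVXZMV"
  "yzbf" -> "YZBF" -> "BF" -> "FB"
  "xiwcirxlaysy" -> "XIWCIRXLAYSY" -> "WCIRXLAYSY" -> "YSYALXRICW"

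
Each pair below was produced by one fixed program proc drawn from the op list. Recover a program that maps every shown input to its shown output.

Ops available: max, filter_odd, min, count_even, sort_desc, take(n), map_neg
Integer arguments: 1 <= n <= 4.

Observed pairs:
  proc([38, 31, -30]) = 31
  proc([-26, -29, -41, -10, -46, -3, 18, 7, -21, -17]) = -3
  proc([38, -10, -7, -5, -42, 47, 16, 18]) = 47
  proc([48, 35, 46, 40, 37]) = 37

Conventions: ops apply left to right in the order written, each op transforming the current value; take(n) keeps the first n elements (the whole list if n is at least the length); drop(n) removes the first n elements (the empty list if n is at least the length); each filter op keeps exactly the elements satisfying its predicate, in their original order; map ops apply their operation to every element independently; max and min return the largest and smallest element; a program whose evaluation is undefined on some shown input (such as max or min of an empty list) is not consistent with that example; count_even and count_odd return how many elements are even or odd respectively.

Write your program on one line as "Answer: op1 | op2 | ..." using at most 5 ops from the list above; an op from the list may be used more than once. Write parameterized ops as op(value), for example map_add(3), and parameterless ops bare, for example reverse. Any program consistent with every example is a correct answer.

sort_desc | take(4) | filter_odd | min

Check, running the answer program on each example:
  [38, 31, -30] -> [38, 31, -30] -> [38, 31, -30] -> [31] -> 31
  [-26, -29, -41, -10, -46, -3, 18, 7, -21, -17] -> [18, 7, -3, -10, -17, -21, -26, -29, -41, -46] -> [18, 7, -3, -10] -> [7, -3] -> -3
  [38, -10, -7, -5, -42, 47, 16, 18] -> [47, 38, 18, 16, -5, -7, -10, -42] -> [47, 38, 18, 16] -> [47] -> 47
  [48, 35, 46, 40, 37] -> [48, 46, 40, 37, 35] -> [48, 46, 40, 37] -> [37] -> 37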